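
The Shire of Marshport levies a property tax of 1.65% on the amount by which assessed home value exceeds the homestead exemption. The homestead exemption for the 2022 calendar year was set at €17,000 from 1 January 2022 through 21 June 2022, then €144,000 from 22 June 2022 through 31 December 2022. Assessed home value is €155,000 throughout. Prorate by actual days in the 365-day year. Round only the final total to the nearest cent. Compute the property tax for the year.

1 January – 21 June 2022: 172 days, exemption €17,000 → (€155,000 − €17,000) × 1.65% × 172/365 = €1,072.9973
22 June – 31 December 2022: 193 days, exemption €144,000 → (€155,000 − €144,000) × 1.65% × 193/365 = €95.9712
Total = €1,168.9685

€1,168.97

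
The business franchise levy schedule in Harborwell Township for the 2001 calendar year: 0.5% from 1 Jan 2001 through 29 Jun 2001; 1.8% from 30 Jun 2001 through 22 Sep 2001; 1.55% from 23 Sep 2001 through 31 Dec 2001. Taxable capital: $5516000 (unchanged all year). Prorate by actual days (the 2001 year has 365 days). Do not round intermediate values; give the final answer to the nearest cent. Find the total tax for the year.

$60147.07

1 Jan – 29 Jun 2001: 180 days at 0.5% → $5516000 × 0.5% × 180/365 = $13601.0959
30 Jun – 22 Sep 2001: 85 days at 1.8% → $5516000 × 1.8% × 85/365 = $23121.8630
23 Sep – 31 Dec 2001: 100 days at 1.55% → $5516000 × 1.55% × 100/365 = $23424.1096
Total = $60147.0685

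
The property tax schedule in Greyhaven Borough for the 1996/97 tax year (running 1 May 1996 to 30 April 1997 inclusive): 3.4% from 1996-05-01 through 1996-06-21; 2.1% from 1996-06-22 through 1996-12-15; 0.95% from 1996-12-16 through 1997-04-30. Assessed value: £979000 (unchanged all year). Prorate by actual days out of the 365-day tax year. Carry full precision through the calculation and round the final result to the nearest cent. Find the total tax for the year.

1996-05-01 to 1996-06-21: 52 days at 3.4% → £979000 × 3.4% × 52/365 = £4742.1151
1996-06-22 to 1996-12-15: 177 days at 2.1% → £979000 × 2.1% × 177/365 = £9969.7068
1996-12-16 to 1997-04-30: 136 days at 0.95% → £979000 × 0.95% × 136/365 = £3465.3918
Total = £18177.2137

£18177.21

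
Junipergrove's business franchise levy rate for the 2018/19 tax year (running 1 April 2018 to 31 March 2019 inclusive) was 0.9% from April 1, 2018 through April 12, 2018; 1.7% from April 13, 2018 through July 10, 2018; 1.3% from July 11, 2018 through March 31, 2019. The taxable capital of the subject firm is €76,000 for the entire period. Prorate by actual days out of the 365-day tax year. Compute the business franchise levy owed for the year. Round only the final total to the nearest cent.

April 1 – April 12, 2018: 12 days at 0.9% → €76,000 × 0.9% × 12/365 = €22.4877
April 13 – July 10, 2018: 89 days at 1.7% → €76,000 × 1.7% × 89/365 = €315.0356
July 11, 2018 – March 31, 2019: 264 days at 1.3% → €76,000 × 1.3% × 264/365 = €714.6082
Total = €1,052.1315

€1,052.13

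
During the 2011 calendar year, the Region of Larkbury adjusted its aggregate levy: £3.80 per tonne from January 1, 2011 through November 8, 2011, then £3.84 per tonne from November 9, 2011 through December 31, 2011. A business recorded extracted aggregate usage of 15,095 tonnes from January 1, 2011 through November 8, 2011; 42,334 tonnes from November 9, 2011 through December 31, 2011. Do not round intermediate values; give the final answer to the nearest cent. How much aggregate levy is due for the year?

£219,923.56

January 1 – November 8, 2011: 15,095 tonnes at £3.80/tonne → £57,361.00
November 9 – December 31, 2011: 42,334 tonnes at £3.84/tonne → £162,562.56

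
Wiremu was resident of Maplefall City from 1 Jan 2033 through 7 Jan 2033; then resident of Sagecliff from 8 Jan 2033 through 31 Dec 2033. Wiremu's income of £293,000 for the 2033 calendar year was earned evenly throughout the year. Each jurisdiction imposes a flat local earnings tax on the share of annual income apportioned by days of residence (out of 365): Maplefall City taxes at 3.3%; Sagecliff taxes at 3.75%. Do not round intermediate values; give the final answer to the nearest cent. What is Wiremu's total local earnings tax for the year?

£10,962.21

Maplefall City, 1 Jan – 7 Jan 2033: 7 days → £293,000 × 3.3% × 7/365 = £185.4329
Sagecliff, 8 Jan – 31 Dec 2033: 358 days → £293,000 × 3.75% × 358/365 = £10,776.7808
Total = £10,962.2137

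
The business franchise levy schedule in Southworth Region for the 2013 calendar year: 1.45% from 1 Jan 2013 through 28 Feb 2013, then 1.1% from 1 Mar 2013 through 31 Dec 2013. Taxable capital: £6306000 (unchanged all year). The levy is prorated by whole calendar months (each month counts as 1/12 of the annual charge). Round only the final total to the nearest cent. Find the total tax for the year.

£73044.50

1 Jan – 28 Feb 2013: 2 months at 1.45% → £6306000 × 1.45% × 2/12 = £15239.5000
1 Mar – 31 Dec 2013: 10 months at 1.1% → £6306000 × 1.1% × 10/12 = £57805.0000
Total = £73044.5000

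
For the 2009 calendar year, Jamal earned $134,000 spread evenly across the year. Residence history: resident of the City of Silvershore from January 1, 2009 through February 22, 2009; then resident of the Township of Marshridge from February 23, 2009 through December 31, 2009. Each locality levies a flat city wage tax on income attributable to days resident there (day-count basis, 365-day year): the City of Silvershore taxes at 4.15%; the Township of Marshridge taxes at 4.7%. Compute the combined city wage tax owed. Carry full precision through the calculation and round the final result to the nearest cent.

$6,190.98

The City of Silvershore, January 1 – February 22, 2009: 53 days → $134,000 × 4.15% × 53/365 = $807.4877
The Township of Marshridge, February 23 – December 31, 2009: 312 days → $134,000 × 4.7% × 312/365 = $5,383.4959
Total = $6,190.9836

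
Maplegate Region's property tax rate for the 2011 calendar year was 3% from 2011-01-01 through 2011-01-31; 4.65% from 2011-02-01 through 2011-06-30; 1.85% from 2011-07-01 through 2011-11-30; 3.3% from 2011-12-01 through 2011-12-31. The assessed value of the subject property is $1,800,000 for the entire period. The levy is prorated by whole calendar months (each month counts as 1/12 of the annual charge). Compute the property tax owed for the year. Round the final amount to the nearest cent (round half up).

$58,200.00

2011-01-01 to 2011-01-31: 1 month at 3% → $1,800,000 × 3% × 1/12 = $4,500.0000
2011-02-01 to 2011-06-30: 5 months at 4.65% → $1,800,000 × 4.65% × 5/12 = $34,875.0000
2011-07-01 to 2011-11-30: 5 months at 1.85% → $1,800,000 × 1.85% × 5/12 = $13,875.0000
2011-12-01 to 2011-12-31: 1 month at 3.3% → $1,800,000 × 3.3% × 1/12 = $4,950.0000
Total = $58,200.0000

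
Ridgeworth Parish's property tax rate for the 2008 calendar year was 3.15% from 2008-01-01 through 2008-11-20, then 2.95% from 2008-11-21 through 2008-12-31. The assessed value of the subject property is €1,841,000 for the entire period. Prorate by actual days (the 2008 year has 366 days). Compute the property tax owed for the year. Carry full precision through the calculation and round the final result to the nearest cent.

2008-01-01 to 2008-11-20: 325 days at 3.15% → €1,841,000 × 3.15% × 325/366 = €51,495.1844
2008-11-21 to 2008-12-31: 41 days at 2.95% → €1,841,000 × 2.95% × 41/366 = €6,083.8511
Total = €57,579.0355

€57,579.04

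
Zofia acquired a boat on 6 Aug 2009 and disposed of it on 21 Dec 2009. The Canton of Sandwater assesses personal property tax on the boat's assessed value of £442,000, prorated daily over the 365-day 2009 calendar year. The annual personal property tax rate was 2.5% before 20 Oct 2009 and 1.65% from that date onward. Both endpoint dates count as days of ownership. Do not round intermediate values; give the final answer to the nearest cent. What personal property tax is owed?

6 Aug – 19 Oct 2009: 75 days at 2.5% → £442,000 × 2.5% × 75/365 = £2,270.5479
20 Oct – 21 Dec 2009: 63 days at 1.65% → £442,000 × 1.65% × 63/365 = £1,258.7918
Total = £3,529.3397

£3,529.34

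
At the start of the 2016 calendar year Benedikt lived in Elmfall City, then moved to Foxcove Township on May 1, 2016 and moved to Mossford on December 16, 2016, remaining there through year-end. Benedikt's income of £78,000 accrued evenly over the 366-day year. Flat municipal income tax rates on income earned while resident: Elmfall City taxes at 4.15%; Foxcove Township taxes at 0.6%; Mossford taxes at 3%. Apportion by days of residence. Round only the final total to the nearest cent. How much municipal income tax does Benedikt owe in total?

Elmfall City, January 1 – April 30, 2016: 121 days → £78,000 × 4.15% × 121/366 = £1,070.1557
Foxcove Township, May 1 – December 15, 2016: 229 days → £78,000 × 0.6% × 229/366 = £292.8197
Mossford, December 16 – December 31, 2016: 16 days → £78,000 × 3% × 16/366 = £102.2951
Total = £1,465.2705

£1,465.27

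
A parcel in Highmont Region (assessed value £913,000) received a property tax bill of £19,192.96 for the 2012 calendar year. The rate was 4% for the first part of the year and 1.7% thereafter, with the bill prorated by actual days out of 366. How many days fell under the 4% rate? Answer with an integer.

64 days

Let d = days at the first rate; then 366 − d days at the second rate.
£913,000 × [4%·d + 1.7%·(366−d)] / 366 = £19,192.96
Solving gives d = 64, so the new rate took effect on 5 Mar 2012.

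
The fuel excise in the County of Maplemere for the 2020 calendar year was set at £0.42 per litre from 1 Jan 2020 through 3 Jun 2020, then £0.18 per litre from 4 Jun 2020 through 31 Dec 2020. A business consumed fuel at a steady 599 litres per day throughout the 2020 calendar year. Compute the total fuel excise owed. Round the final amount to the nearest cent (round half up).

1 Jan – 3 Jun 2020: 155 days × 599 litres/day = 92,845 litres at £0.42/litre → £38994.90
4 Jun – 31 Dec 2020: 211 days × 599 litres/day = 126,389 litres at £0.18/litre → £22750.02

£61744.92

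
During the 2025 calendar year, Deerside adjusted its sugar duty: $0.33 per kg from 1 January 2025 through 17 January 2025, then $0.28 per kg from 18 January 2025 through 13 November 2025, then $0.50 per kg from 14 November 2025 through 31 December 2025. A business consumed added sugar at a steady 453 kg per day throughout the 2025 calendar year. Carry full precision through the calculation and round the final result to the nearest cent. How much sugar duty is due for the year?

$51465.33

1 January – 17 January 2025: 17 days × 453 kg/day = 7,701 kg at $0.33/kg → $2541.33
18 January – 13 November 2025: 300 days × 453 kg/day = 135,900 kg at $0.28/kg → $38052.00
14 November – 31 December 2025: 48 days × 453 kg/day = 21,744 kg at $0.50/kg → $10872.00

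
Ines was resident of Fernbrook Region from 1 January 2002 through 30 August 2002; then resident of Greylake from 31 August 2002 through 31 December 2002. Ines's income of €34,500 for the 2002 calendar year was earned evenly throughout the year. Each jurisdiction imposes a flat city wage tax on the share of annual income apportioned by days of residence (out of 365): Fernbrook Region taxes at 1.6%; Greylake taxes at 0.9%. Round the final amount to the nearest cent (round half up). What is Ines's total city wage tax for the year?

Fernbrook Region, 1 January – 30 August 2002: 242 days → €34,500 × 1.6% × 242/365 = €365.9836
Greylake, 31 August – 31 December 2002: 123 days → €34,500 × 0.9% × 123/365 = €104.6342
Total = €470.6178

€470.62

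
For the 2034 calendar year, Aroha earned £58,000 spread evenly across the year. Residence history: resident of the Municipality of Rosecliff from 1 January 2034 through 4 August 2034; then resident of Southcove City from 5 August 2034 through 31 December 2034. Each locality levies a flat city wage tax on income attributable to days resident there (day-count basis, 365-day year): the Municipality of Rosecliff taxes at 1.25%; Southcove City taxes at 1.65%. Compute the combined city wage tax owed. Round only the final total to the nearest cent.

The Municipality of Rosecliff, 1 January – 4 August 2034: 216 days → £58,000 × 1.25% × 216/365 = £429.0411
Southcove City, 5 August – 31 December 2034: 149 days → £58,000 × 1.65% × 149/365 = £390.6658
Total = £819.7068

£819.71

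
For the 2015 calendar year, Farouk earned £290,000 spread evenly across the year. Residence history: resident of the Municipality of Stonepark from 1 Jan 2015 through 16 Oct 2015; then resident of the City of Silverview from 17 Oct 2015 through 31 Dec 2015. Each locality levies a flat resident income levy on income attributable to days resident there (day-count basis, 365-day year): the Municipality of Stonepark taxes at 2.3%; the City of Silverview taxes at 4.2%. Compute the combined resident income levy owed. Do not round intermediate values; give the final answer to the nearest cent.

The Municipality of Stonepark, 1 Jan – 16 Oct 2015: 289 days → £290,000 × 2.3% × 289/365 = £5,281.1781
The City of Silverview, 17 Oct – 31 Dec 2015: 76 days → £290,000 × 4.2% × 76/365 = £2,536.1096
Total = £7,817.2877

£7,817.29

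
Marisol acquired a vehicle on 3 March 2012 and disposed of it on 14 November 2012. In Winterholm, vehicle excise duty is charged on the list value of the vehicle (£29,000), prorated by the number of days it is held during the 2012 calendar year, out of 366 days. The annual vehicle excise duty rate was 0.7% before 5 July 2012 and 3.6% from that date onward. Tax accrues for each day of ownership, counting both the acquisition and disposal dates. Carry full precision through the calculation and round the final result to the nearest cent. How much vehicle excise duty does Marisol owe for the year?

£448.15

3 March – 4 July 2012: 124 days at 0.7% → £29,000 × 0.7% × 124/366 = £68.7760
5 July – 14 November 2012: 133 days at 3.6% → £29,000 × 3.6% × 133/366 = £379.3770
Total = £448.1530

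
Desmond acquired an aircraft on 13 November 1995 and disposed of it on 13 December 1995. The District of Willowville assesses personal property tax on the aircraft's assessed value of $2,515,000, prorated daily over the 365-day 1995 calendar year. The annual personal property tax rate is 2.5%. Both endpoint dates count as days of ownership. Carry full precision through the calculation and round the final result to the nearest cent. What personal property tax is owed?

Days held (13 November – 13 December 1995): 31 out of 365
Tax = $2,515,000 × 2.5% × 31/365 = $5,340.0685

$5,340.07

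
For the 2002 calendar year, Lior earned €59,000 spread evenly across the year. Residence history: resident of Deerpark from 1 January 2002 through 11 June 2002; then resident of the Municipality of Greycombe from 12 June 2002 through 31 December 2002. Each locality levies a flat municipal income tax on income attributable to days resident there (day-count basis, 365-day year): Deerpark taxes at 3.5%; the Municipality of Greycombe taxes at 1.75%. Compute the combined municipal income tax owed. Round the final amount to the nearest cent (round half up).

€1,490.76

Deerpark, 1 January – 11 June 2002: 162 days → €59,000 × 3.5% × 162/365 = €916.5205
The Municipality of Greycombe, 12 June – 31 December 2002: 203 days → €59,000 × 1.75% × 203/365 = €574.2397
Total = €1,490.7603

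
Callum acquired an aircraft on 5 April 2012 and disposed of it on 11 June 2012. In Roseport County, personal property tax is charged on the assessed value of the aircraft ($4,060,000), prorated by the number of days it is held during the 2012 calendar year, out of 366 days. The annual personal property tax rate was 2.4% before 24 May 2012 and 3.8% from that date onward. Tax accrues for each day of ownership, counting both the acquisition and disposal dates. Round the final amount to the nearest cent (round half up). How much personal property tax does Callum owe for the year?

$21,054.32

5 April – 23 May 2012: 49 days at 2.4% → $4,060,000 × 2.4% × 49/366 = $13,045.2459
24 May – 11 June 2012: 19 days at 3.8% → $4,060,000 × 3.8% × 19/366 = $8,009.0710
Total = $21,054.3169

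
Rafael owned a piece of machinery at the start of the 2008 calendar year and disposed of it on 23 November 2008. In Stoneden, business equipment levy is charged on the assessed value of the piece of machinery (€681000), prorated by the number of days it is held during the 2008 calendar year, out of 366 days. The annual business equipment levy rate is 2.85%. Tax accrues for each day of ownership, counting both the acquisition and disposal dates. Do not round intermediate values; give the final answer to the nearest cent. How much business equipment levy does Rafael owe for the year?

Days held (1 January – 23 November 2008): 328 out of 366
Tax = €681000 × 2.85% × 328/366 = €17393.4098

€17393.41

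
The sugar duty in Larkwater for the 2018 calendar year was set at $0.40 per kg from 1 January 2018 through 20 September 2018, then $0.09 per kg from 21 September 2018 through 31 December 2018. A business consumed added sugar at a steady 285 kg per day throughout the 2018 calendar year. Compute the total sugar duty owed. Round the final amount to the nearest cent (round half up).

$32,598.30

1 January – 20 September 2018: 263 days × 285 kg/day = 74,955 kg at $0.40/kg → $29,982.00
21 September – 31 December 2018: 102 days × 285 kg/day = 29,070 kg at $0.09/kg → $2,616.30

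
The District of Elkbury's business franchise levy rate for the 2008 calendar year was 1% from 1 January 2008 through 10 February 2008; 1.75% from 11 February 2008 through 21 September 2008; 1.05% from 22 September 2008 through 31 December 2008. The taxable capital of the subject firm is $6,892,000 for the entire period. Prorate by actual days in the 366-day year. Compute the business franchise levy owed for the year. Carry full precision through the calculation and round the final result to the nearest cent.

1 January – 10 February 2008: 41 days at 1% → $6,892,000 × 1% × 41/366 = $7,720.5464
11 February – 21 September 2008: 224 days at 1.75% → $6,892,000 × 1.75% × 224/366 = $73,815.9563
22 September – 31 December 2008: 101 days at 1.05% → $6,892,000 × 1.05% × 101/366 = $19,969.8525
Total = $101,506.3552

$101,506.36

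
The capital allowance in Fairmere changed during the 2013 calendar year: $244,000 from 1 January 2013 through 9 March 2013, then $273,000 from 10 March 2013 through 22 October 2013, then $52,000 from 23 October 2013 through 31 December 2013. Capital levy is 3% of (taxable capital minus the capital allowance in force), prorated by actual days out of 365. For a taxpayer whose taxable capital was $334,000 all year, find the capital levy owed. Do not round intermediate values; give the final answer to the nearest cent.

1 January – 9 March 2013: 68 days, exemption $244,000 → ($334,000 − $244,000) × 3% × 68/365 = $503.0137
10 March – 22 October 2013: 227 days, exemption $273,000 → ($334,000 − $273,000) × 3% × 227/365 = $1,138.1096
23 October – 31 December 2013: 70 days, exemption $52,000 → ($334,000 − $52,000) × 3% × 70/365 = $1,622.4658
Total = $3,263.5890

$3,263.59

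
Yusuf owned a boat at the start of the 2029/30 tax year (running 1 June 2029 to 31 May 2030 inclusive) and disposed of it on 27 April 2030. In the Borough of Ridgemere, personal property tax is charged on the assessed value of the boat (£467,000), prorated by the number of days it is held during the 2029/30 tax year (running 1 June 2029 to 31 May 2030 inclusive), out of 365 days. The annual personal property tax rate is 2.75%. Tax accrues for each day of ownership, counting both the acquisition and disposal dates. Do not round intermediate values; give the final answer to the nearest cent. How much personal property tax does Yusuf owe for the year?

Days held (1 June 2029 – 27 April 2030): 331 out of 365
Tax = £467,000 × 2.75% × 331/365 = £11,646.2123

£11,646.21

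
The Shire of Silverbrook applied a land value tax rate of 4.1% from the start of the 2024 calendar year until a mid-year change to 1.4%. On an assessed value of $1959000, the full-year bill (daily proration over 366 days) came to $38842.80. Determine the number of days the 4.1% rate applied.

79 days

Let d = days at the first rate; then 366 − d days at the second rate.
$1959000 × [4.1%·d + 1.4%·(366−d)] / 366 = $38842.80
Solving gives d = 79, so the new rate took effect on 20 March 2024.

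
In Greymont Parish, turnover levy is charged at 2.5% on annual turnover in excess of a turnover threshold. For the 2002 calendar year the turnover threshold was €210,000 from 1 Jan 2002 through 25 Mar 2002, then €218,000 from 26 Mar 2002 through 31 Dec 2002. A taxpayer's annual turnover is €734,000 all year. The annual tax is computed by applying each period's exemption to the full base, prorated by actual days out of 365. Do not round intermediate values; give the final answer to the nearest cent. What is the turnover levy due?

1 Jan – 25 Mar 2002: 84 days, exemption €210,000 → (€734,000 − €210,000) × 2.5% × 84/365 = €3,014.7945
26 Mar – 31 Dec 2002: 281 days, exemption €218,000 → (€734,000 − €218,000) × 2.5% × 281/365 = €9,931.2329
Total = €12,946.0274

€12,946.03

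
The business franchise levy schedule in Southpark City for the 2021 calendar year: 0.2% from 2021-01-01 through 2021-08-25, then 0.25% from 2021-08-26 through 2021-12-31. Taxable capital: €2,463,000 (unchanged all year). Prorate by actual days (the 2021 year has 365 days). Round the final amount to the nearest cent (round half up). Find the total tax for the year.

2021-01-01 to 2021-08-25: 237 days at 0.2% → €2,463,000 × 0.2% × 237/365 = €3,198.5260
2021-08-26 to 2021-12-31: 128 days at 0.25% → €2,463,000 × 0.25% × 128/365 = €2,159.3425
Total = €5,357.8685

€5,357.87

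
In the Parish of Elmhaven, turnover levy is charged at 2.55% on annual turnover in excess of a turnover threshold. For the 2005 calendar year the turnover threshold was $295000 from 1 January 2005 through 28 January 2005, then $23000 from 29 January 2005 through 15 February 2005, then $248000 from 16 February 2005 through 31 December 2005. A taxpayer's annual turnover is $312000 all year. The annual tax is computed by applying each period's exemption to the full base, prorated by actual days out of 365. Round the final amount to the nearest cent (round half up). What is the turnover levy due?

$1823.01

1 January – 28 January 2005: 28 days, exemption $295000 → ($312000 − $295000) × 2.55% × 28/365 = $33.2548
29 January – 15 February 2005: 18 days, exemption $23000 → ($312000 − $23000) × 2.55% × 18/365 = $363.4274
16 February – 31 December 2005: 319 days, exemption $248000 → ($312000 − $248000) × 2.55% × 319/365 = $1426.3233
Total = $1823.0055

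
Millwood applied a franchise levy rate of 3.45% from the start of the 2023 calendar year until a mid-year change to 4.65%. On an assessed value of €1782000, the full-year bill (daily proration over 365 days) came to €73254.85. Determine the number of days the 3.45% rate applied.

Let d = days at the first rate; then 365 − d days at the second rate.
€1782000 × [3.45%·d + 4.65%·(365−d)] / 365 = €73254.85
Solving gives d = 164, so the new rate took effect on 14 June 2023.

164 days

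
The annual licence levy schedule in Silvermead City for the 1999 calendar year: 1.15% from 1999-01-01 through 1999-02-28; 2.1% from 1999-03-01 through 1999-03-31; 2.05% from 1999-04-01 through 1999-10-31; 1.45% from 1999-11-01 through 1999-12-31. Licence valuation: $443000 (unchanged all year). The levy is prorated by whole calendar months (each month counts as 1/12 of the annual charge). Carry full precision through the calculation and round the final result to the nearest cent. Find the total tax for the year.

$7992.46

1999-01-01 to 1999-02-28: 2 months at 1.15% → $443000 × 1.15% × 2/12 = $849.0833
1999-03-01 to 1999-03-31: 1 month at 2.1% → $443000 × 2.1% × 1/12 = $775.2500
1999-04-01 to 1999-10-31: 7 months at 2.05% → $443000 × 2.05% × 7/12 = $5297.5417
1999-11-01 to 1999-12-31: 2 months at 1.45% → $443000 × 1.45% × 2/12 = $1070.5833
Total = $7992.4583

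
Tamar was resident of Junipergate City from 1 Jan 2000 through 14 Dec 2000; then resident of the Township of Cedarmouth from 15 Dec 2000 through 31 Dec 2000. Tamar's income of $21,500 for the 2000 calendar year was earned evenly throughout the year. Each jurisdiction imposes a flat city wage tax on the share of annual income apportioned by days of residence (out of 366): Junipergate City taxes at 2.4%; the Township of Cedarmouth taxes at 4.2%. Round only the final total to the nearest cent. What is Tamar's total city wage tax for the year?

Junipergate City, 1 Jan – 14 Dec 2000: 349 days → $21,500 × 2.4% × 349/366 = $492.0328
The Township of Cedarmouth, 15 Dec – 31 Dec 2000: 17 days → $21,500 × 4.2% × 17/366 = $41.9426
Total = $533.9754

$533.98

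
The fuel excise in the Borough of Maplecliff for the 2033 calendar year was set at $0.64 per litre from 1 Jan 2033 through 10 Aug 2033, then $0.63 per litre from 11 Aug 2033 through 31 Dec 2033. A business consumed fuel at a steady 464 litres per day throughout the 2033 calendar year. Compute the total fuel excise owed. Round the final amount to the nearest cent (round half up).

1 Jan – 10 Aug 2033: 222 days × 464 litres/day = 103,008 litres at $0.64/litre → $65925.12
11 Aug – 31 Dec 2033: 143 days × 464 litres/day = 66,352 litres at $0.63/litre → $41801.76

$107726.88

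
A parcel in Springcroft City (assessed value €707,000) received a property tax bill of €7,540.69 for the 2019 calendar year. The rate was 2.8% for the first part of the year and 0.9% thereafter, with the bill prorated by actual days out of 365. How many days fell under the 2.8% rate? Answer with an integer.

32 days

Let d = days at the first rate; then 365 − d days at the second rate.
€707,000 × [2.8%·d + 0.9%·(365−d)] / 365 = €7,540.69
Solving gives d = 32, so the new rate took effect on 2 Feb 2019.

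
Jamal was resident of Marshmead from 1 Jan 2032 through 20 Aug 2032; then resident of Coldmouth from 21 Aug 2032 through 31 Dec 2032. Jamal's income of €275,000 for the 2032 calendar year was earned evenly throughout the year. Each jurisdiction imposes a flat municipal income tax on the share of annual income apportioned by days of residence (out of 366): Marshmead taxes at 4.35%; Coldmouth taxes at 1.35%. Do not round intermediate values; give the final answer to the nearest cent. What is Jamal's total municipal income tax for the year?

Marshmead, 1 Jan – 20 Aug 2032: 233 days → €275,000 × 4.35% × 233/366 = €7,615.4713
Coldmouth, 21 Aug – 31 Dec 2032: 133 days → €275,000 × 1.35% × 133/366 = €1,349.0779
Total = €8,964.5492

€8,964.55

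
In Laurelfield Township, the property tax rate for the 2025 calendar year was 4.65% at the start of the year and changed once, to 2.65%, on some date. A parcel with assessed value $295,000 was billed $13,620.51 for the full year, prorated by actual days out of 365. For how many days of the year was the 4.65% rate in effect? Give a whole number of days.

Let d = days at the first rate; then 365 − d days at the second rate.
$295,000 × [4.65%·d + 2.65%·(365−d)] / 365 = $13,620.51
Solving gives d = 359, so the new rate took effect on 26 December 2025.

359 days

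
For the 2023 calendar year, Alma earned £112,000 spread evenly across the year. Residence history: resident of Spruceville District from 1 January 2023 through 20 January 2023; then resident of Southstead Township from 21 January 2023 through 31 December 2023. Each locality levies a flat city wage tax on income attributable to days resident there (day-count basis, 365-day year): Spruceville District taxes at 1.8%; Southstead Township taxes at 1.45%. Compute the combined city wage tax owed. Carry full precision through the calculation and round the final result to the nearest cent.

£1,645.48

Spruceville District, 1 January – 20 January 2023: 20 days → £112,000 × 1.8% × 20/365 = £110.4658
Southstead Township, 21 January – 31 December 2023: 345 days → £112,000 × 1.45% × 345/365 = £1,535.0137
Total = £1,645.4795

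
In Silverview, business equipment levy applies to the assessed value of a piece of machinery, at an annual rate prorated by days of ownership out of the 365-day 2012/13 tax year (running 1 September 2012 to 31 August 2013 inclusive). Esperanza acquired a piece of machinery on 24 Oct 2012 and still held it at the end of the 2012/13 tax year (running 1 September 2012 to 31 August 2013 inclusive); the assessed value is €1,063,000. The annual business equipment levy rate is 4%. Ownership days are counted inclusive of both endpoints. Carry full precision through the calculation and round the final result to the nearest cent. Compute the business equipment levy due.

Days held (24 Oct 2012 – 31 Aug 2013): 312 out of 365
Tax = €1,063,000 × 4% × 312/365 = €36,345.8630

€36,345.86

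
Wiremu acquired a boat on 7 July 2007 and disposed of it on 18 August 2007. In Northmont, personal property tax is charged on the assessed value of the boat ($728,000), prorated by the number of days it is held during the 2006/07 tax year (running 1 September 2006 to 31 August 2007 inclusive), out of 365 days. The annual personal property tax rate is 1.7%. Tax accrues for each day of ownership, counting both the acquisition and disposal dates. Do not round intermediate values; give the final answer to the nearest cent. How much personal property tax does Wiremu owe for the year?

Days held (7 July – 18 August 2007): 43 out of 365
Tax = $728,000 × 1.7% × 43/365 = $1,457.9945

$1,457.99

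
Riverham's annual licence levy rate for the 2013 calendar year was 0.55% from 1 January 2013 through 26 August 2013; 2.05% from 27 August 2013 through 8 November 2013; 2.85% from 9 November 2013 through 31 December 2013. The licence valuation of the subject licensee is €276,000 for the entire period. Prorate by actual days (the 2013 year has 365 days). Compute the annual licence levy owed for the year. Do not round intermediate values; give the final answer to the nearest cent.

€3,279.11

1 January – 26 August 2013: 238 days at 0.55% → €276,000 × 0.55% × 238/365 = €989.8192
27 August – 8 November 2013: 74 days at 2.05% → €276,000 × 2.05% × 74/365 = €1,147.1014
9 November – 31 December 2013: 53 days at 2.85% → €276,000 × 2.85% × 53/365 = €1,142.1863
Total = €3,279.1068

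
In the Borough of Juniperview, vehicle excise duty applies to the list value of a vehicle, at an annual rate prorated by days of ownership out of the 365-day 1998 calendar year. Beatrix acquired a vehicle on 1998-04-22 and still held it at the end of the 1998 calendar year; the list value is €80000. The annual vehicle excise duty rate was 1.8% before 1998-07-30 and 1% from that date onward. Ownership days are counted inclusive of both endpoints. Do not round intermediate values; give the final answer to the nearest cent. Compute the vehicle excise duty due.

€730.30

1998-04-22 to 1998-07-29: 99 days at 1.8% → €80000 × 1.8% × 99/365 = €390.5753
1998-07-30 to 1998-12-31: 155 days at 1% → €80000 × 1% × 155/365 = €339.7260
Total = €730.3014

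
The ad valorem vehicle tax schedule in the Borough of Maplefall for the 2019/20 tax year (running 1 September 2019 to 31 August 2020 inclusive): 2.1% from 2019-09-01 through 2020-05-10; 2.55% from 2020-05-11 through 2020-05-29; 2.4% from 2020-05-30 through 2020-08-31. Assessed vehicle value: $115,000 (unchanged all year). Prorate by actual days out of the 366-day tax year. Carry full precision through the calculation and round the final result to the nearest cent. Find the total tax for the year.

$2,530.47

2019-09-01 to 2020-05-10: 253 days at 2.1% → $115,000 × 2.1% × 253/366 = $1,669.3852
2020-05-11 to 2020-05-29: 19 days at 2.55% → $115,000 × 2.55% × 19/366 = $152.2336
2020-05-30 to 2020-08-31: 94 days at 2.4% → $115,000 × 2.4% × 94/366 = $708.8525
Total = $2,530.4713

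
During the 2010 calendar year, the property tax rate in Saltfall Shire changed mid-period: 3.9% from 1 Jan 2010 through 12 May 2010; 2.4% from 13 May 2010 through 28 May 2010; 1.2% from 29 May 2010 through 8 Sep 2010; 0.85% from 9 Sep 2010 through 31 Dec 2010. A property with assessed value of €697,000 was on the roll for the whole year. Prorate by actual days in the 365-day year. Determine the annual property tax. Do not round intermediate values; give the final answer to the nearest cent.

€14,774.49

1 Jan – 12 May 2010: 132 days at 3.9% → €697,000 × 3.9% × 132/365 = €9,830.5644
13 May – 28 May 2010: 16 days at 2.4% → €697,000 × 2.4% × 16/365 = €733.2822
29 May – 8 Sep 2010: 103 days at 1.2% → €697,000 × 1.2% × 103/365 = €2,360.2521
9 Sep – 31 Dec 2010: 114 days at 0.85% → €697,000 × 0.85% × 114/365 = €1,850.3918
Total = €14,774.4904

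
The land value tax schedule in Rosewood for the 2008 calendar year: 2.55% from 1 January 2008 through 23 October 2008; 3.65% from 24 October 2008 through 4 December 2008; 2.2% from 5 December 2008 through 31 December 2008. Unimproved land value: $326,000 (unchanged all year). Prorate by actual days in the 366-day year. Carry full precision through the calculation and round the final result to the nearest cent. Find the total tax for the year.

$8,640.34

1 January – 23 October 2008: 297 days at 2.55% → $326,000 × 2.55% × 297/366 = $6,745.7951
24 October – 4 December 2008: 42 days at 3.65% → $326,000 × 3.65% × 42/366 = $1,365.4590
5 December – 31 December 2008: 27 days at 2.2% → $326,000 × 2.2% × 27/366 = $529.0820
Total = $8,640.3361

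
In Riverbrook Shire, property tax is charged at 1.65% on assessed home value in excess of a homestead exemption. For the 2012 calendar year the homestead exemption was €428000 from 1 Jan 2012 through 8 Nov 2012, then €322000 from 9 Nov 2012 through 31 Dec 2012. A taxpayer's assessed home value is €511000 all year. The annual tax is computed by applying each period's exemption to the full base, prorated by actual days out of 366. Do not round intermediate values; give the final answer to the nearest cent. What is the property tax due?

1 Jan – 8 Nov 2012: 313 days, exemption €428000 → (€511000 − €428000) × 1.65% × 313/366 = €1171.1844
9 Nov – 31 Dec 2012: 53 days, exemption €322000 → (€511000 − €322000) × 1.65% × 53/366 = €451.5861
Total = €1622.7705

€1622.77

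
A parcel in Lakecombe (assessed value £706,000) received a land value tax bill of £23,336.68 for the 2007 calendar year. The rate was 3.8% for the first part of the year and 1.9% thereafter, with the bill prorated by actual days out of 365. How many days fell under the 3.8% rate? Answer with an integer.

Let d = days at the first rate; then 365 − d days at the second rate.
£706,000 × [3.8%·d + 1.9%·(365−d)] / 365 = £23,336.68
Solving gives d = 270, so the new rate took effect on September 28, 2007.

270 days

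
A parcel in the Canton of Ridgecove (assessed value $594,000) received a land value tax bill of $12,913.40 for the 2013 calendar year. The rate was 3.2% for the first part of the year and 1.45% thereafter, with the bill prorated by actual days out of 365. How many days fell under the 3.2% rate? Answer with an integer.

151 days

Let d = days at the first rate; then 365 − d days at the second rate.
$594,000 × [3.2%·d + 1.45%·(365−d)] / 365 = $12,913.40
Solving gives d = 151, so the new rate took effect on 1 June 2013.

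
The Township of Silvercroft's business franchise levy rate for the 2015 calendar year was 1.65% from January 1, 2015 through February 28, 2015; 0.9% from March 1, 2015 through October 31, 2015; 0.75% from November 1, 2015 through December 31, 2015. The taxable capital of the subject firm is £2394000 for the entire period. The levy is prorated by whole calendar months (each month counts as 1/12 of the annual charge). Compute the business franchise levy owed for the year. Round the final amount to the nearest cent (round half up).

£23940.00

January 1 – February 28, 2015: 2 months at 1.65% → £2394000 × 1.65% × 2/12 = £6583.5000
March 1 – October 31, 2015: 8 months at 0.9% → £2394000 × 0.9% × 8/12 = £14364.0000
November 1 – December 31, 2015: 2 months at 0.75% → £2394000 × 0.75% × 2/12 = £2992.5000
Total = £23940.0000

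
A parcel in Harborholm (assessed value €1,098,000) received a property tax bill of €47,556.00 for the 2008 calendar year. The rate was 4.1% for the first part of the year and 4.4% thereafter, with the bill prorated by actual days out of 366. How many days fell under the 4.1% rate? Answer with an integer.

Let d = days at the first rate; then 366 − d days at the second rate.
€1,098,000 × [4.1%·d + 4.4%·(366−d)] / 366 = €47,556.00
Solving gives d = 84, so the new rate took effect on 25 March 2008.

84 days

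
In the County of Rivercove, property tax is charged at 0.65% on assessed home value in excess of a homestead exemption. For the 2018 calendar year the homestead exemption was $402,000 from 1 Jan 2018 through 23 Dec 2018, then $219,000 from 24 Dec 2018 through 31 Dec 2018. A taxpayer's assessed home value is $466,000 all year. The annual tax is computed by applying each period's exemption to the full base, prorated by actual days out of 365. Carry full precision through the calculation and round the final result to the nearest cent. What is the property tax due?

$442.07

1 Jan – 23 Dec 2018: 357 days, exemption $402,000 → ($466,000 − $402,000) × 0.65% × 357/365 = $406.8822
24 Dec – 31 Dec 2018: 8 days, exemption $219,000 → ($466,000 − $219,000) × 0.65% × 8/365 = $35.1890
Total = $442.0712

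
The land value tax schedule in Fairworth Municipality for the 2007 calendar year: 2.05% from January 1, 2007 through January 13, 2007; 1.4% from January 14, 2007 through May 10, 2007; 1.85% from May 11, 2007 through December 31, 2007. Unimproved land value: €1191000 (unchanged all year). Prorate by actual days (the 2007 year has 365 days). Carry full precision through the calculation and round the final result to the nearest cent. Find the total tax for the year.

€20400.36

January 1 – January 13, 2007: 13 days at 2.05% → €1191000 × 2.05% × 13/365 = €869.5932
January 14 – May 10, 2007: 117 days at 1.4% → €1191000 × 1.4% × 117/365 = €5344.8164
May 11 – December 31, 2007: 235 days at 1.85% → €1191000 × 1.85% × 235/365 = €14185.9521
Total = €20400.3616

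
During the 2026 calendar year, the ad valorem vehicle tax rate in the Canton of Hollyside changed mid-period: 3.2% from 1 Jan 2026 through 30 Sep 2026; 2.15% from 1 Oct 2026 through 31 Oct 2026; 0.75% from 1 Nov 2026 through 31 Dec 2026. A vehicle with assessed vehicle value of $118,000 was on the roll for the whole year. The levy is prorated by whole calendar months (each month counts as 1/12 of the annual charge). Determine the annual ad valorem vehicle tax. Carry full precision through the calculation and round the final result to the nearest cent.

1 Jan – 30 Sep 2026: 9 months at 3.2% → $118,000 × 3.2% × 9/12 = $2,832.0000
1 Oct – 31 Oct 2026: 1 month at 2.15% → $118,000 × 2.15% × 1/12 = $211.4167
1 Nov – 31 Dec 2026: 2 months at 0.75% → $118,000 × 0.75% × 2/12 = $147.5000
Total = $3,190.9167

$3,190.92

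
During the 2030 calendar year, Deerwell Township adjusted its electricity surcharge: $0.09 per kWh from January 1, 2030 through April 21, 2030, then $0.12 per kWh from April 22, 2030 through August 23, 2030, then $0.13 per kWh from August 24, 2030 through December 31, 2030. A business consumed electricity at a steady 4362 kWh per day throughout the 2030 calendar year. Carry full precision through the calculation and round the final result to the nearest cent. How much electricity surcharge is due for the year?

$182,200.74

January 1 – April 21, 2030: 111 days × 4362 kWh/day = 484,182 kWh at $0.09/kWh → $43,576.38
April 22 – August 23, 2030: 124 days × 4362 kWh/day = 540,888 kWh at $0.12/kWh → $64,906.56
August 24 – December 31, 2030: 130 days × 4362 kWh/day = 567,060 kWh at $0.13/kWh → $73,717.80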